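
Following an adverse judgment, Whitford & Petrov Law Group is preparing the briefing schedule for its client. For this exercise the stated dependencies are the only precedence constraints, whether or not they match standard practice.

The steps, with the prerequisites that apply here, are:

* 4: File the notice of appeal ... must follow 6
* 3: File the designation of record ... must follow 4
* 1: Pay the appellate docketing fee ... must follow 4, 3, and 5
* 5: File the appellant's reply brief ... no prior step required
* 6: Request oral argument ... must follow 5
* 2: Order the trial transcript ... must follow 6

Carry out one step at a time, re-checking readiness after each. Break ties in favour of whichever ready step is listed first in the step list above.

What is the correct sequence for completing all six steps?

5 → 6 → 4 → 3 → 1 → 2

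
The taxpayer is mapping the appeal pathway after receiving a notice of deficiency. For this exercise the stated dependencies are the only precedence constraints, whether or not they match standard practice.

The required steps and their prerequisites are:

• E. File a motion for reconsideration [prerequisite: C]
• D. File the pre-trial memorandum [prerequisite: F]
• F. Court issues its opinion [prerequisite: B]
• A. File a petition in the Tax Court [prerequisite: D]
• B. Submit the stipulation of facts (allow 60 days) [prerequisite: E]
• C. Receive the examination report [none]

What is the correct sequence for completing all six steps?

C, E, B, F, D, A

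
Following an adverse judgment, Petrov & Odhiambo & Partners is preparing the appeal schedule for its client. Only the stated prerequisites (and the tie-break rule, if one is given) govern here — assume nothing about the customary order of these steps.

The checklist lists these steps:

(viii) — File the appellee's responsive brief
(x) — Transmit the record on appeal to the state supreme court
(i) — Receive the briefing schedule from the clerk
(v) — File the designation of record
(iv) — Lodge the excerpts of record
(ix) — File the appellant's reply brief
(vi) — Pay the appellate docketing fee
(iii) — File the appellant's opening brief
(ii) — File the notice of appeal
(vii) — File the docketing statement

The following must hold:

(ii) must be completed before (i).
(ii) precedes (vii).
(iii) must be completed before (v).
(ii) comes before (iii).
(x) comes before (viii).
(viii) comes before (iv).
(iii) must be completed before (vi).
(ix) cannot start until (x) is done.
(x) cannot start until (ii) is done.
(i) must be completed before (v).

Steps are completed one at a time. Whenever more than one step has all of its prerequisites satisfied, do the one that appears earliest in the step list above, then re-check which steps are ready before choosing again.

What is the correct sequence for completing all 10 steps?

(ii) is the only step with nothing outstanding, so it goes first.
(x), (i), (iii) and (vii) are all available; (x) is listed earlier → (x).
(viii) and (ix) now also ready, so the ready set is {(viii), (i), (ix), (iii), (vii)}; (viii) is listed earlier → (viii).
(i), (iv), (ix), (iii) and (vii) are all available; (i) is listed earlier → (i).
Now (iv), (ix), (iii) and (vii) have their prerequisites met. (iv) is listed earlier, so (iv) next.
Ready: (ix), (iii) and (vii). (ix) is listed earlier → (ix).
Ready: (iii) and (vii). (iii) is listed earlier → (iii).
(v) and (vi) now also ready, so the ready set is {(v), (vi), (vii)}; (v) is listed earlier → (v).
Ready: (vi) and (vii). (vi) is listed earlier → (vi).
(vii) needed (ii), now all done → (vii).

(ii) (x) (viii) (i) (iv) (ix) (iii) (v) (vi) (vii)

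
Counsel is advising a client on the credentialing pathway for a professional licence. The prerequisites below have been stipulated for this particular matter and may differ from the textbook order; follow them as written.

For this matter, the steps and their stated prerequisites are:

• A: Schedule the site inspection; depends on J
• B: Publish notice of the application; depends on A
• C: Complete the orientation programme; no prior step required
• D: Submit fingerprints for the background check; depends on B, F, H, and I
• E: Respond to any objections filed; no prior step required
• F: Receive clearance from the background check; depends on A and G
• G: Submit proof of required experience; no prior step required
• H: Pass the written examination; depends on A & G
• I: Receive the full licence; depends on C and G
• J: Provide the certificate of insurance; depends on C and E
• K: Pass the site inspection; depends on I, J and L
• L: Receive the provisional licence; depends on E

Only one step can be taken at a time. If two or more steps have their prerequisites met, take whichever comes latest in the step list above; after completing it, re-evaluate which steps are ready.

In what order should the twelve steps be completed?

G, E and C have no prerequisites; G is listed later, so G is first.
Now E and C have their prerequisites met. E is listed later, so E next.
Ready: L and C. L is listed later → L.
That leaves C as the only ready step → C.
Ready: J and I. J is listed later → J.
Now I and A have their prerequisites met. I is listed later, so I next.
Now K and A have their prerequisites met. K is listed later, so K next.
A is the only step now ready → A.
Ready: H, F and B. H is listed later → H.
Now F and B have their prerequisites met. F is listed later, so F next.
B needed A, now all done → B.
D is the only step now ready → D.

G → E → L → C → J → I → K → A → H → F → B → D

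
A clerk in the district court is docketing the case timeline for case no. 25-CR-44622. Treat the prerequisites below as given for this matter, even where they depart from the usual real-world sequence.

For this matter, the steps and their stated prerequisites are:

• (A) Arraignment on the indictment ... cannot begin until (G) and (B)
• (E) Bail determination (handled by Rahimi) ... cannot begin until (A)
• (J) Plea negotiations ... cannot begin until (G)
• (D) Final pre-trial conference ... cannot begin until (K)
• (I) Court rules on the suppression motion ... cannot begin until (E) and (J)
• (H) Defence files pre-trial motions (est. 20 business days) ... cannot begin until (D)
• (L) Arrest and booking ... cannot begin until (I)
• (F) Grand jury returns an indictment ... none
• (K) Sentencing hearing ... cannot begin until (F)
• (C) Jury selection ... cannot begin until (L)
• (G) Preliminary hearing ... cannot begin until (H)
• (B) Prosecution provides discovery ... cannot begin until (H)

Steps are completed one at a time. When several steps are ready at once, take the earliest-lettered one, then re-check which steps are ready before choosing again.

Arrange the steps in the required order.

(F) (K) (D) (H) (B) (G) (A) (E) (J) (I) (L) (C)

(F) has no prerequisites → (F) first.
(K) needed (F), now all done → (K).
That leaves (D) as the only ready step → (D).
(H) needed (D), now all done → (H).
(B) and (G) are both available; (B) has the earlier label → (B).
Next only (G) has its prerequisites met → (G).
Ready: (A) and (J). (A) has the earlier label → (A).
(E) now also ready, so the ready set is {(E), (J)}; (E) has the earlier label → (E).
Next only (J) has its prerequisites met → (J).
(I) needed (E) and (J), now all done → (I).
(L) is the only step now ready → (L).
Next only (C) has its prerequisites met → (C).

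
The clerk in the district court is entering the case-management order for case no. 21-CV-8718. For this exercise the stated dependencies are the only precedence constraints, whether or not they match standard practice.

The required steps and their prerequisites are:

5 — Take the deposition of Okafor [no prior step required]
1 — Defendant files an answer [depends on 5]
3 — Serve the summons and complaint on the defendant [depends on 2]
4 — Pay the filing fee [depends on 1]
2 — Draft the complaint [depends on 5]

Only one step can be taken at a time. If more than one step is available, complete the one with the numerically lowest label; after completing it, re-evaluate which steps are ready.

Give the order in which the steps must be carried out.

5, 1, 2, 3, 4

5 is the only step with nothing outstanding, so it goes first.
Now 1 and 2 have their prerequisites met. 1 has the earlier label, so 1 next.
Ready: 2 and 4. 2 has the earlier label → 2.
3 and 4 are both available; 3 has the earlier label → 3.
4 needed 1, now all done → 4.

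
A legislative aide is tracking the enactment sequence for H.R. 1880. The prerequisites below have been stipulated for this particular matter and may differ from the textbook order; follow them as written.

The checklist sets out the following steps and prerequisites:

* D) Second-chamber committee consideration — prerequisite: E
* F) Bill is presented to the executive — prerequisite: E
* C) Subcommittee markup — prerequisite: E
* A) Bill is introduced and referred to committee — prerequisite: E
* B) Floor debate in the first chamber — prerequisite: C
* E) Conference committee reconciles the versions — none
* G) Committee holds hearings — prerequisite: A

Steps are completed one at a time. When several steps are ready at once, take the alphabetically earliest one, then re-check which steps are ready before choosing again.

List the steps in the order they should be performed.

E → A → C → B → D → F → G

E is the only step with nothing outstanding, so it goes first.
Now A, C, D and F have their prerequisites met. A has the earlier label, so A next.
C, D, F and G are all available; C has the earlier label → C.
B, D, F and G are all available; B has the earlier label → B.
Now D, F and G have their prerequisites met. D has the earlier label, so D next.
F and G are both available; F has the earlier label → F.
G needed A, now all done → G.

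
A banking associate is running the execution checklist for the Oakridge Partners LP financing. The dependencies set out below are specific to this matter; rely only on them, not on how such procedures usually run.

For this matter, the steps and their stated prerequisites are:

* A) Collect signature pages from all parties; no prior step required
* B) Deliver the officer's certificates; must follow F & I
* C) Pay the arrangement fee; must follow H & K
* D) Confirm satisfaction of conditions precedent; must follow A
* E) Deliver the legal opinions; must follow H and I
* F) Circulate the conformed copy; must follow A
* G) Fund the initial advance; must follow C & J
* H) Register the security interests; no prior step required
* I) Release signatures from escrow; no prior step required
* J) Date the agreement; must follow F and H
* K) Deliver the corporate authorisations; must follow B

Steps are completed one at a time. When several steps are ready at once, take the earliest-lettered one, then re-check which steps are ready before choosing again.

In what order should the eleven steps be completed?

A → D → F → H → I → B → E → J → K → C → G

Nothing is required for A, H and I. A has the earlier label → A first.
Ready: D, F, H and I. D has the earlier label → D.
Now F, H and I have their prerequisites met. F has the earlier label, so F next.
H and I are both available; H has the earlier label → H.
Ready: I and J. I has the earlier label → I.
B and E now also ready, so the ready set is {B, E, J}; B has the earlier label → B.
Now E, J and K have their prerequisites met. E has the earlier label, so E next.
J and K are both available; J has the earlier label → J.
Next only K has its prerequisites met → K.
C needed H and K, now all done → C.
G needed C and J, now all done → G.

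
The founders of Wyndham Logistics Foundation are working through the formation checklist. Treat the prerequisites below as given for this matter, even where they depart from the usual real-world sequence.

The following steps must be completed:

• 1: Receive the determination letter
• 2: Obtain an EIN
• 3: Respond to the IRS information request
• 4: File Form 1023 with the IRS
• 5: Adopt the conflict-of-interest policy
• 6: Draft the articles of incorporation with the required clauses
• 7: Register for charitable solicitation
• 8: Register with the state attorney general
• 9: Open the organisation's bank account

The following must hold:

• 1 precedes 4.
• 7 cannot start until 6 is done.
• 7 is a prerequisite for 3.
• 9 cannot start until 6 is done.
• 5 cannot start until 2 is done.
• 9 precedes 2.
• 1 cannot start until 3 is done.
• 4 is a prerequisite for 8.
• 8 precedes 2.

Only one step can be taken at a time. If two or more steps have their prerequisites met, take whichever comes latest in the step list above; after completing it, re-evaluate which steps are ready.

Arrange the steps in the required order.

6, 9, 7, 3, 1, 4, 8, 2, 5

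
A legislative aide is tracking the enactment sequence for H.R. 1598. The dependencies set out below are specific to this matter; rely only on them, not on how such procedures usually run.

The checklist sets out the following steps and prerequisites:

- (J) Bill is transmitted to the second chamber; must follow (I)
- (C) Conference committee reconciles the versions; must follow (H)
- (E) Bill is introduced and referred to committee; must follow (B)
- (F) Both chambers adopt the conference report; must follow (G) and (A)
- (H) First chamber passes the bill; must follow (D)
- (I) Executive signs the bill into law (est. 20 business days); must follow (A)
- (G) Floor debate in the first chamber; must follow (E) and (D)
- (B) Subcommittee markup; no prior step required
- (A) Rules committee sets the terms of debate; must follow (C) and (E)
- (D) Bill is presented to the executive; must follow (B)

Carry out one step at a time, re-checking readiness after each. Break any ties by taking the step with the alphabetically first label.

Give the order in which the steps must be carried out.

(B) → (D) → (E) → (G) → (H) → (C) → (A) → (F) → (I) → (J)

(B) has no prerequisites → (B) first.
Ready: (D) and (E). (D) has the earlier label → (D).
(H) now also ready, so the ready set is {(E), (H)}; (E) has the earlier label → (E).
(G) now also ready, so the ready set is {(G), (H)}; (G) has the earlier label → (G).
(H) needed (D), now all done → (H).
(C) is the only step now ready → (C).
(A) needed (C) and (E), now all done → (A).
Now (F) and (I) have their prerequisites met. (F) has the earlier label, so (F) next.
(I) needed (A), now all done → (I).
That leaves (J) as the only ready step → (J).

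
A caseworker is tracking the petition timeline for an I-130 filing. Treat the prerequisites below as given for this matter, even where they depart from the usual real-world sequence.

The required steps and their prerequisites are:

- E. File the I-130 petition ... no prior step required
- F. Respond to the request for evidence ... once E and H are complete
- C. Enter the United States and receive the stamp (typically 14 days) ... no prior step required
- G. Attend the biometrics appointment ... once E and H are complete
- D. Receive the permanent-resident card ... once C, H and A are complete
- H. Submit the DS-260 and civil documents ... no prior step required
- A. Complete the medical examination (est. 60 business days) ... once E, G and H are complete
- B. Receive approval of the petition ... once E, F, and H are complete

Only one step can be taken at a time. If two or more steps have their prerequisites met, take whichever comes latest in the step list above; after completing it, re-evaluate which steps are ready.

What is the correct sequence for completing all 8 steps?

H, C, E, G, A, D, F, B

Nothing is required for H, C and E. H is listed later → H first.
C and E are both available; C is listed later → C.
E is the only step now ready → E.
G and F are both available; G is listed later → G.
A now also ready, so the ready set is {A, F}; A is listed later → A.
D now also ready, so the ready set is {D, F}; D is listed later → D.
That leaves F as the only ready step → F.
That leaves B as the only ready step → B.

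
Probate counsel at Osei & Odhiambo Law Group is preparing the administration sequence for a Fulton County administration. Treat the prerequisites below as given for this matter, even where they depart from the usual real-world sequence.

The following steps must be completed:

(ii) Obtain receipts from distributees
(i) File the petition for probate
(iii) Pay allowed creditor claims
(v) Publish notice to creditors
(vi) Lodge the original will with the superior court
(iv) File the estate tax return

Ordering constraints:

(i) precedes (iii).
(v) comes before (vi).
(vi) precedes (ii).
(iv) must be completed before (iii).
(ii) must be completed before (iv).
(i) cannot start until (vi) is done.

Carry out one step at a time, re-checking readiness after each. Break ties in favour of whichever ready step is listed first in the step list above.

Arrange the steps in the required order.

(v) → (vi) → (ii) → (i) → (iv) → (iii)

Only (v) has no prerequisites, so it is first.
Next only (vi) has its prerequisites met → (vi).
Now (ii) and (i) have their prerequisites met. (ii) is listed earlier, so (ii) next.
Now (i) and (iv) have their prerequisites met. (i) is listed earlier, so (i) next.
(iv) needed (ii), now all done → (iv).
(iii) is the only step now ready → (iii).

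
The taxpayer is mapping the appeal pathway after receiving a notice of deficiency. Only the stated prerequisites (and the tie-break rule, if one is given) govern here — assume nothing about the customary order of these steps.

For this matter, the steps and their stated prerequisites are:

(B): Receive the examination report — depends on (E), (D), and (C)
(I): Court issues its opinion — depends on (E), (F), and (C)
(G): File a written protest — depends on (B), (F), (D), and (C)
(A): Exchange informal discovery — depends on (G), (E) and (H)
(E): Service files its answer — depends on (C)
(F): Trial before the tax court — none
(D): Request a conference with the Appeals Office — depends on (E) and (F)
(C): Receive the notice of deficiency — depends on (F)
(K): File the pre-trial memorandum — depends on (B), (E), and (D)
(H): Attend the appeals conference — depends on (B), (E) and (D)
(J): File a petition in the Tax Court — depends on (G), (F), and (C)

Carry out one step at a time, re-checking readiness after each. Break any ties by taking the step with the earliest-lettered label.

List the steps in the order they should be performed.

(F) → (C) → (E) → (D) → (B) → (G) → (H) → (A) → (I) → (J) → (K)

Only (F) has no prerequisites, so it is first.
That leaves (C) as the only ready step → (C).
Next only (E) has its prerequisites met → (E).
(D) and (I) are both available; (D) has the earlier label → (D).
(B) now also ready, so the ready set is {(B), (I)}; (B) has the earlier label → (B).
Ready: (G), (H), (I) and (K). (G) has the earlier label → (G).
(J) now also ready, so the ready set is {(H), (I), (J), (K)}; (H) has the earlier label → (H).
(A) now also ready, so the ready set is {(A), (I), (J), (K)}; (A) has the earlier label → (A).
Ready: (I), (J) and (K). (I) has the earlier label → (I).
Ready: (J) and (K). (J) has the earlier label → (J).
(K) needed (B), (D) and (E), now all done → (K).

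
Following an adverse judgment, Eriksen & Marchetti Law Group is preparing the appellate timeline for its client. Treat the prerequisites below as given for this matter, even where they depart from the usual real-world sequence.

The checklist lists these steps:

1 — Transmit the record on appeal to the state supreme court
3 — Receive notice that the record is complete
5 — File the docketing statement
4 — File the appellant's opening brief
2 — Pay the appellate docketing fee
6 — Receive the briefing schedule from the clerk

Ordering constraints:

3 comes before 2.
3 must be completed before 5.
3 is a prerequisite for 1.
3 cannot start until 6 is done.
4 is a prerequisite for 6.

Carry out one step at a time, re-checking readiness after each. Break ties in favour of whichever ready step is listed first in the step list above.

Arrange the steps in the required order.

4 → 6 → 3 → 1 → 5 → 2

Only 4 has no prerequisites, so it is first.
Next only 6 has its prerequisites met → 6.
Next only 3 has its prerequisites met → 3.
1, 5 and 2 are all available; 1 is listed earlier → 1.
Ready: 5 and 2. 5 is listed earlier → 5.
2 needed 3, now all done → 2.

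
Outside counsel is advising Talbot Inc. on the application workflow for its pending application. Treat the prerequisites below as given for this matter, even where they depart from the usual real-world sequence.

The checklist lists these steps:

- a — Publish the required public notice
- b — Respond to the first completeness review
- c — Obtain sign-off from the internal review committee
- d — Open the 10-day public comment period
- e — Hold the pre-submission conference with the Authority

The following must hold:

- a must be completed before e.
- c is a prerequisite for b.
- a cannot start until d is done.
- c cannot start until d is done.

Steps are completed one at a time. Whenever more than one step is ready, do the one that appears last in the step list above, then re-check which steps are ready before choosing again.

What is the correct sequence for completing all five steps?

d, c, b, a, e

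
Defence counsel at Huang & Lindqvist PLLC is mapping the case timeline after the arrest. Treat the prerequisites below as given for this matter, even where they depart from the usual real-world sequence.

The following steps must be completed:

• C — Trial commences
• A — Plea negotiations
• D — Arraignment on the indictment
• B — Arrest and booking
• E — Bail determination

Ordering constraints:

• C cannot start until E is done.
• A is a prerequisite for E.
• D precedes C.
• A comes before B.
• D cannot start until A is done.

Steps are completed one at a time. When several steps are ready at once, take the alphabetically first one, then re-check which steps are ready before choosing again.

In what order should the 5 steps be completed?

A is the only step with nothing outstanding, so it goes first.
Now B, D and E have their prerequisites met. B has the earlier label, so B next.
D and E are both available; D has the earlier label → D.
Next only E has its prerequisites met → E.
Next only C has its prerequisites met → C.

A, B, D, E, C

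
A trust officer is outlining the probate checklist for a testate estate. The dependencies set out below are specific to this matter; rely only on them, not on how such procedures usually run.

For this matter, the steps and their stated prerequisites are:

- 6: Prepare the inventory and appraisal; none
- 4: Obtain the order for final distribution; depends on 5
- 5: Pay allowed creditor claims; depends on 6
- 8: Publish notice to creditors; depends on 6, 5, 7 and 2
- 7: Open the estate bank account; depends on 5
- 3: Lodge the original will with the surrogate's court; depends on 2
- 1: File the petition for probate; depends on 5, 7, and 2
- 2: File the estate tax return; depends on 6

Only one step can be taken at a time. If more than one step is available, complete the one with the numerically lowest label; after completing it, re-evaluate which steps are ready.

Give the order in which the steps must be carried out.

6 2 3 5 4 7 1 8

Only 6 has no prerequisites, so it is first.
2 and 5 are both available; 2 has the earlier label → 2.
Now 3 and 5 have their prerequisites met. 3 has the earlier label, so 3 next.
Next only 5 has its prerequisites met → 5.
4 and 7 are both available; 4 has the earlier label → 4.
7 is the only step now ready → 7.
Ready: 1 and 8. 1 has the earlier label → 1.
Next only 8 has its prerequisites met → 8.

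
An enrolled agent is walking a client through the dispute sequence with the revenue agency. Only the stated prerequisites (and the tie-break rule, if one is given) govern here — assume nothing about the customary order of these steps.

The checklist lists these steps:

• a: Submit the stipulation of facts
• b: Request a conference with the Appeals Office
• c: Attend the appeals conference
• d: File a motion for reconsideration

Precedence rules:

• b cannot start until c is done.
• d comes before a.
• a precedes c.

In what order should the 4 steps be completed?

Only d has no prerequisites, so it is first.
a is the only step now ready → a.
c needed a, now all done → c.
b needed c, now all done → b.

d, a, c, b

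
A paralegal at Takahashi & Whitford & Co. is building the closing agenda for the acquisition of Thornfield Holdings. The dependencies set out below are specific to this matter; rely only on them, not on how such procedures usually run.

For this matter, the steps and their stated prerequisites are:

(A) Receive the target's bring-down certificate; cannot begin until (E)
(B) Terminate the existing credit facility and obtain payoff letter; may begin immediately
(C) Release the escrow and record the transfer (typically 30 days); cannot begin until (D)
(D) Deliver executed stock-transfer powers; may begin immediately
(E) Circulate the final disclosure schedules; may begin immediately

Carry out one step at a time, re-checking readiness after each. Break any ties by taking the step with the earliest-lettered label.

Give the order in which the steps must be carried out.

(B) (D) (C) (E) (A)

(B), (D) and (E) have no prerequisites; (B) has the earlier label, so (B) is first.
(D) and (E) are both available; (D) has the earlier label → (D).
(C) now also ready, so the ready set is {(C), (E)}; (C) has the earlier label → (C).
Next only (E) has its prerequisites met → (E).
(A) is the only step now ready → (A).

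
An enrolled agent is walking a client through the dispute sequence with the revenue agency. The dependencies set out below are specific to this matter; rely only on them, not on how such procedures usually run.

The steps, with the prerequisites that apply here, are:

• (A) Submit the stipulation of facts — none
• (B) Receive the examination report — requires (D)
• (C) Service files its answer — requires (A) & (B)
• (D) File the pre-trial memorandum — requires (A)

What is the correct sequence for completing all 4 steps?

Only (A) has no prerequisites, so it is first.
(D) needed (A), now all done → (D).
Next only (B) has its prerequisites met → (B).
(C) needed (A) and (B), now all done → (C).

(A), (D), (B), (C)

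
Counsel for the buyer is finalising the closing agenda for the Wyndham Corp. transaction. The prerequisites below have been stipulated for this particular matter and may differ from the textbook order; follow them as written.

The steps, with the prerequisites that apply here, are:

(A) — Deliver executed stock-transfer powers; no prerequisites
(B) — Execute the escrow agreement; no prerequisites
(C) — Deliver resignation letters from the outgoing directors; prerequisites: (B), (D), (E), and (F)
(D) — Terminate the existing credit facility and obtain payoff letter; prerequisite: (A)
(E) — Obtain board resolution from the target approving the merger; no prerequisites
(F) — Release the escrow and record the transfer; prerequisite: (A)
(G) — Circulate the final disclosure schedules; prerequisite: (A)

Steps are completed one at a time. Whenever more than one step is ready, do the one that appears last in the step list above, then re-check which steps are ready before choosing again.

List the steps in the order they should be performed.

Nothing is required for (E), (B) and (A). (E) is listed later → (E) first.
Now (B) and (A) have their prerequisites met. (B) is listed later, so (B) next.
Next only (A) has its prerequisites met → (A).
(G), (F) and (D) are all available; (G) is listed later → (G).
(F) and (D) are both available; (F) is listed later → (F).
(D) is the only step now ready → (D).
Next only (C) has its prerequisites met → (C).

(E) → (B) → (A) → (G) → (F) → (D) → (C)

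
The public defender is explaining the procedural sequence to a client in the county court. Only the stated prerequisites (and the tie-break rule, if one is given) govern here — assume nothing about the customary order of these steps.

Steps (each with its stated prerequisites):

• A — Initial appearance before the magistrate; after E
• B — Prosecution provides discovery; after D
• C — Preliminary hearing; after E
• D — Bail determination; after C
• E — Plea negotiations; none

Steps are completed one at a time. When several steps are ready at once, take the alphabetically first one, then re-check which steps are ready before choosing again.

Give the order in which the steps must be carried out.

E is the only step with nothing outstanding, so it goes first.
Now A and C have their prerequisites met. A has the earlier label, so A next.
C needed E, now all done → C.
D needed C, now all done → D.
B needed D, now all done → B.

E, A, C, D, B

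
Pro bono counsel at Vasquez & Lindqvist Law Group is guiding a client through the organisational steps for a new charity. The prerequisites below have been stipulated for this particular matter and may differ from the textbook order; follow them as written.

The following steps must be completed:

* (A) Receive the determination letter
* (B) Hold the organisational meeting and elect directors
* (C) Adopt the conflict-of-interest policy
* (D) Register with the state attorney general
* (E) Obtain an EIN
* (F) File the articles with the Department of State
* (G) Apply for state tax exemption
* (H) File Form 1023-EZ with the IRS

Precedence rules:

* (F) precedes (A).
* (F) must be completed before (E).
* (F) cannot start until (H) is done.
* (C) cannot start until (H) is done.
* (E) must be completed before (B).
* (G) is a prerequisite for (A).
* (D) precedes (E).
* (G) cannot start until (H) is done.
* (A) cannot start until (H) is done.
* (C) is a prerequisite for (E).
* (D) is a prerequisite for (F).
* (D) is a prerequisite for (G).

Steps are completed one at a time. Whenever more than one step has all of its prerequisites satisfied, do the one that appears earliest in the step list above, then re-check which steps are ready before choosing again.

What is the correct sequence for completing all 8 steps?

(D) → (H) → (C) → (F) → (E) → (B) → (G) → (A)

(D) and (H) have no prerequisites; (D) is listed earlier, so (D) is first.
(H) is the only step now ready → (H).
Ready: (C), (F) and (G). (C) is listed earlier → (C).
(F) and (G) are both available; (F) is listed earlier → (F).
(E) and (G) are both available; (E) is listed earlier → (E).
(B) now also ready, so the ready set is {(B), (G)}; (B) is listed earlier → (B).
(G) needed (D) and (H), now all done → (G).
(A) needed (F), (G) and (H), now all done → (A).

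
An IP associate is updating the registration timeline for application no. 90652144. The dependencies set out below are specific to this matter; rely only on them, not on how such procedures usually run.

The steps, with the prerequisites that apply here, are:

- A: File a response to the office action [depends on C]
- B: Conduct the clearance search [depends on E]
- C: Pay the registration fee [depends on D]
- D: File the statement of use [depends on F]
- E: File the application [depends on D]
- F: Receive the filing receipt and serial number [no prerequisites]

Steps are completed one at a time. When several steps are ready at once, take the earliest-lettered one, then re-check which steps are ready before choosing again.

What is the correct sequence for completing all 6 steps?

F, D, C, A, E, B

F is the only step with nothing outstanding, so it goes first.
Next only D has its prerequisites met → D.
C and E are both available; C has the earlier label → C.
Now A and E have their prerequisites met. A has the earlier label, so A next.
That leaves E as the only ready step → E.
B needed E, now all done → B.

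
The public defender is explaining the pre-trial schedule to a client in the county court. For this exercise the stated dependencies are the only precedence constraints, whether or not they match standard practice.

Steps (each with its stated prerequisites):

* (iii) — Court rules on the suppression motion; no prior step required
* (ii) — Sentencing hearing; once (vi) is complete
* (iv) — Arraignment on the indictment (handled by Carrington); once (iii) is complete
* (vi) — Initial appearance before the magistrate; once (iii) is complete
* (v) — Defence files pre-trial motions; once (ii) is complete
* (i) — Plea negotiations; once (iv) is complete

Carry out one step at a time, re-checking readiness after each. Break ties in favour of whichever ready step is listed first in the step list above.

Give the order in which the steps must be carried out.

(iii), (iv), (vi), (ii), (v), (i)

Only (iii) has no prerequisites, so it is first.
Ready: (iv) and (vi). (iv) is listed earlier → (iv).
(i) now also ready, so the ready set is {(vi), (i)}; (vi) is listed earlier → (vi).
Now (ii) and (i) have their prerequisites met. (ii) is listed earlier, so (ii) next.
(v) now also ready, so the ready set is {(v), (i)}; (v) is listed earlier → (v).
(i) needed (iv), now all done → (i).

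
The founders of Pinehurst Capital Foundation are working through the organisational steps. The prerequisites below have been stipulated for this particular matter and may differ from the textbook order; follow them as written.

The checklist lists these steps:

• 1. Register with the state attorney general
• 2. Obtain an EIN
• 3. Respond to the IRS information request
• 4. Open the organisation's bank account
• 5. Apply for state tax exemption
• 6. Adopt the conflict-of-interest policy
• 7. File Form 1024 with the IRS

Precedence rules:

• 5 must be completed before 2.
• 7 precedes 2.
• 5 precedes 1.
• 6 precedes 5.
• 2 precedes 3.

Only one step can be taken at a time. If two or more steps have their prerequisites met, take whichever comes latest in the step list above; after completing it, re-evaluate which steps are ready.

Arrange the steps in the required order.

7, 6, 5, 4, 2, 3, 1

7, 6 and 4 have no prerequisites; 7 is listed later, so 7 is first.
6 and 4 are both available; 6 is listed later → 6.
5 now also ready, so the ready set is {5, 4}; 5 is listed later → 5.
Ready: 4, 2 and 1. 4 is listed later → 4.
2 and 1 are both available; 2 is listed later → 2.
3 now also ready, so the ready set is {3, 1}; 3 is listed later → 3.
That leaves 1 as the only ready step → 1.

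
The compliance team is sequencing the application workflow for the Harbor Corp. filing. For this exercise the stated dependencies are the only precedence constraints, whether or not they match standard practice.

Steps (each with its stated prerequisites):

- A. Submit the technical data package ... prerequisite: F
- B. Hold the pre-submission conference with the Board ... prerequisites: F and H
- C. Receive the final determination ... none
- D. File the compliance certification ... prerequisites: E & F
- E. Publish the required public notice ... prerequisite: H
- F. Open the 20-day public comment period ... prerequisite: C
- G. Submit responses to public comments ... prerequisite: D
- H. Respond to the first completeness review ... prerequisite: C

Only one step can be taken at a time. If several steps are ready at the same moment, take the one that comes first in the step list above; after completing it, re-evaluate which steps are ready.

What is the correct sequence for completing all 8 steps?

C, F, A, H, B, E, D, G

C has no prerequisites → C first.
Ready: F and H. F is listed earlier → F.
A now also ready, so the ready set is {A, H}; A is listed earlier → A.
Next only H has its prerequisites met → H.
B and E are both available; B is listed earlier → B.
That leaves E as the only ready step → E.
D needed E and F, now all done → D.
Next only G has its prerequisites met → G.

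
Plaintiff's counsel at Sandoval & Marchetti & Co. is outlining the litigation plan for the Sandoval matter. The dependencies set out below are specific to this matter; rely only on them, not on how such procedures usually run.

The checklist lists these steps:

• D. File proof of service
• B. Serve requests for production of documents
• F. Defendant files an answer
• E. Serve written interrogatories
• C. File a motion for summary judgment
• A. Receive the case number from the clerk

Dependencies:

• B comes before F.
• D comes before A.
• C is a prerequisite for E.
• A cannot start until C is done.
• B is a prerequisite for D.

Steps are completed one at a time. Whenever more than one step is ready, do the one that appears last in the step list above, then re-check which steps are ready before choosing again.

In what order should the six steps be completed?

C and B have no prerequisites; C is listed later, so C is first.
Ready: E and B. E is listed later → E.
That leaves B as the only ready step → B.
Ready: F and D. F is listed later → F.
D needed B, now all done → D.
A needed C and D, now all done → A.

C, E, B, F, D, A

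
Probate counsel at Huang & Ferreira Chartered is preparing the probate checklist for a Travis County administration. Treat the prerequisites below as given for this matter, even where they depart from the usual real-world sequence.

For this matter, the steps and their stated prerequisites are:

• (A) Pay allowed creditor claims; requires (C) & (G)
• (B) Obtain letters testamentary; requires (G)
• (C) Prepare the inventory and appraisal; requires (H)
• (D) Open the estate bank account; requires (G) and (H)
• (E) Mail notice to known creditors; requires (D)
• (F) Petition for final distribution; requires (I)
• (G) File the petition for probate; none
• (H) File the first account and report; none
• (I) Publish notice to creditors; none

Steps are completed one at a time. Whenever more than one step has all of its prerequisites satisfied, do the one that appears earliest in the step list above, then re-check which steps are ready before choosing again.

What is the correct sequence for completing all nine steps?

(G), (B), (H), (C), (A), (D), (E), (I), (F)

Nothing is required for (G), (H) and (I). (G) is listed earlier → (G) first.
Now (B), (H) and (I) have their prerequisites met. (B) is listed earlier, so (B) next.
Ready: (H) and (I). (H) is listed earlier → (H).
Now (C), (D) and (I) have their prerequisites met. (C) is listed earlier, so (C) next.
(A) now also ready, so the ready set is {(A), (D), (I)}; (A) is listed earlier → (A).
Ready: (D) and (I). (D) is listed earlier → (D).
(E) and (I) are both available; (E) is listed earlier → (E).
Next only (I) has its prerequisites met → (I).
(F) needed (I), now all done → (F).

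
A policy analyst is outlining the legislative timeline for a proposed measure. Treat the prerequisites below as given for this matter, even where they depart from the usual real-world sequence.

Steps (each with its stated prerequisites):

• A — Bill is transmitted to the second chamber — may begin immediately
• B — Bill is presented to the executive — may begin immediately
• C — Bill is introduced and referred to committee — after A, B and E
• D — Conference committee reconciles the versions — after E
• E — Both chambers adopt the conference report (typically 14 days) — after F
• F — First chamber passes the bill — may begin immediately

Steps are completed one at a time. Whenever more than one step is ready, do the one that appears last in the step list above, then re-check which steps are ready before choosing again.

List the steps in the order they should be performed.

Nothing is required for F, B and A. F is listed later → F first.
E, B and A are all available; E is listed later → E.
Now D, B and A have their prerequisites met. D is listed later, so D next.
Ready: B and A. B is listed later → B.
Next only A has its prerequisites met → A.
Next only C has its prerequisites met → C.

F E D B A C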